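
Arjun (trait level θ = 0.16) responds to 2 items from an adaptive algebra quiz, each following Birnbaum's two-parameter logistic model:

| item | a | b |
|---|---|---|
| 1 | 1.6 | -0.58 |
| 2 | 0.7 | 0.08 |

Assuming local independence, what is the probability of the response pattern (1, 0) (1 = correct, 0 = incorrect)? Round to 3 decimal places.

0.372

P(θ) = 1 / (1 + exp(−a(θ − b)))
P_1 = 1/(1+e^{-1.1840}) = 0.7657
P_2 = 1/(1+e^{-0.0560}) = 0.5140
L = P_1 × (1−P_2) = 0.7657 × 0.4860 = 0.37212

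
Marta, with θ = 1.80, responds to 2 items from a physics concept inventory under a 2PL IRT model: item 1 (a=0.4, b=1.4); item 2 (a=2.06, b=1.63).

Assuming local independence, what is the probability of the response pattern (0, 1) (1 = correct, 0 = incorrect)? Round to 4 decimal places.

P(θ) = 1 / (1 + exp(−a(θ − b)))
P_1 = 1/(1+e^{-0.1600}) = 0.5399
P_2 = 1/(1+e^{-0.3502}) = 0.5867
L = (1−P_1) × P_2 = 0.4601 × 0.5867 = 0.26992

0.2699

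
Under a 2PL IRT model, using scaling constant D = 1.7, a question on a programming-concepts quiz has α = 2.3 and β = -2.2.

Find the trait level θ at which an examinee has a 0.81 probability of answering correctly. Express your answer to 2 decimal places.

P(θ) = 1 / (1 + exp(−D·α(θ − β)))
logit = ln(0.8100/0.1900) = 1.4500
θ = β + logit/(1.7·α) = -2.2 + 1.4500/3.9100 = -1.8292

-1.83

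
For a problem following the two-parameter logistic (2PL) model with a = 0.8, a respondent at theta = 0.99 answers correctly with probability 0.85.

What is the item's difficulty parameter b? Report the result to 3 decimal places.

-1.178

P(theta) = 1 / (1 + exp(−a(theta − b)))
logit(0.85) = ln(0.85/0.15) = 1.7346
b = theta − logit/(a) = 0.99 − 1.7346/0.8000 = -1.1783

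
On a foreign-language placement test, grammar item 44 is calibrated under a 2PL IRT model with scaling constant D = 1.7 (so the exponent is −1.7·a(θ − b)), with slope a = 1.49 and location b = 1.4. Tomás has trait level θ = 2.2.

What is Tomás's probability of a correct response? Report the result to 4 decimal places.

P(θ) = 1 / (1 + exp(−D·a(θ − b)))
Exponent: 1.7 × 1.49 × (2.2 − 1.4) = 2.0264
1/(1 + e^{-2.0264}) = 0.8835
P = 0.8835

0.8835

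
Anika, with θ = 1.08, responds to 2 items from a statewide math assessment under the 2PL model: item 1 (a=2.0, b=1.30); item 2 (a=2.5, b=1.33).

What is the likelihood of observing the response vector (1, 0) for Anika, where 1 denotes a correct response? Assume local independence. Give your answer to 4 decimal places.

P(θ) = 1 / (1 + exp(−a(θ − b)))
P_1 = 1/(1+e^{0.4400}) = 0.3917
P_2 = 1/(1+e^{0.6250}) = 0.3486
L = P_1 × (1−P_2) = 0.3917 × 0.6514 = 0.25516

0.2552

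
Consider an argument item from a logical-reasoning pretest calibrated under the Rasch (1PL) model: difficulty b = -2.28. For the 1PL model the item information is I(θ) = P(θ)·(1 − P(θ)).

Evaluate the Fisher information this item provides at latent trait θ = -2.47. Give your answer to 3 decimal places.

P = 1/(1+e^{0.1900}) = 0.4526
P(1−P) = 0.4526 × 0.5474 = 0.2478
I = P(1−P) = 0.24776

0.248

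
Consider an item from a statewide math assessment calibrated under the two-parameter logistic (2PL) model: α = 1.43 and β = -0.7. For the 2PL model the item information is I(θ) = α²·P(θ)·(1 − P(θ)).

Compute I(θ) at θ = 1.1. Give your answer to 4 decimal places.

0.1346

P = 1/(1+e^{-2.5740}) = 0.9292
P(1−P) = 0.9292 × 0.0708 = 0.0658
I = α² × P(1−P) = 1.43² × 0.0658 = 0.13458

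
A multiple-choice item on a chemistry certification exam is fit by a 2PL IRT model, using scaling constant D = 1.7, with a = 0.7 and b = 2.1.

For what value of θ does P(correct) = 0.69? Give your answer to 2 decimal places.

2.77

P(θ) = 1 / (1 + exp(−D·a(θ − b)))
logit = ln(0.6900/0.3100) = 0.8001
θ = b + logit/(1.7·a) = 2.1 + 0.8001/1.1900 = 2.7724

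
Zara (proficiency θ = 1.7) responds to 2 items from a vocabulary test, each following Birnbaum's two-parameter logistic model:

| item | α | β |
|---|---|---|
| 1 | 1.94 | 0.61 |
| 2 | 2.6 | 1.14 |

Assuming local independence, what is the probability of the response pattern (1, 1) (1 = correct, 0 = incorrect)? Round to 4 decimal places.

P(θ) = 1 / (1 + exp(−α(θ − β)))
P_1 = 1/(1+e^{-2.1146}) = 0.8923
P_2 = 1/(1+e^{-1.4560}) = 0.8109
L = P_1 × P_2 = 0.8923 × 0.8109 = 0.72360

0.7236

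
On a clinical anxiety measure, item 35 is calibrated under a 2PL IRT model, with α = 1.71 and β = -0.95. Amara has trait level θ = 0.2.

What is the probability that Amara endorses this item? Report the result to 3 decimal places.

0.877

P(θ) = 1 / (1 + exp(−α(θ − β)))
Exponent: 1.71 × (0.2 − (-0.95)) = 1.9665
1/(1 + e^{-1.9665}) = 0.8772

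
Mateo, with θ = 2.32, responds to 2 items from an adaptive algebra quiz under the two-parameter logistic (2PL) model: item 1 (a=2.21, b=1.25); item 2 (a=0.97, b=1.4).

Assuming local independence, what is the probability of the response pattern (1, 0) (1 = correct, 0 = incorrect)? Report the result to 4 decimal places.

P(θ) = 1 / (1 + exp(−a(θ − b)))
P_1 = 1/(1+e^{-2.3647}) = 0.9141
P_2 = 1/(1+e^{-0.8924}) = 0.7094
L = P_1 × (1−P_2) = 0.9141 × 0.2906 = 0.26565

0.2656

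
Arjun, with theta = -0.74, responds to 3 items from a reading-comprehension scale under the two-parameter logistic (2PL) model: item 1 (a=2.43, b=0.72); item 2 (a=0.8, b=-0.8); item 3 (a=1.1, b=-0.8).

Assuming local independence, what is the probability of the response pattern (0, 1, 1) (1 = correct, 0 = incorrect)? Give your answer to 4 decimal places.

P(theta) = 1 / (1 + exp(−a(theta − b)))
P_1 = 1/(1+e^{3.5478}) = 0.0280
P_2 = 1/(1+e^{-0.0480}) = 0.5120
P_3 = 1/(1+e^{-0.0660}) = 0.5165
L = (1−P_1) × P_2 × P_3 = 0.9720 × 0.5120 × 0.5165 = 0.25704

0.2570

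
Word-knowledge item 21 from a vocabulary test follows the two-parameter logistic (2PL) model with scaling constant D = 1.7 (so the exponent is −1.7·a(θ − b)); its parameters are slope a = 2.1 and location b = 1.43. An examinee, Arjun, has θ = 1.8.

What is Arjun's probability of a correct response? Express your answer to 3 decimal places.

0.789

P(θ) = 1 / (1 + exp(−D·a(θ − b)))
Exponent: 1.7 × 2.1 × (1.8 − 1.43) = 1.3209
1/(1 + e^{-1.3209}) = 0.7893
P = 0.7893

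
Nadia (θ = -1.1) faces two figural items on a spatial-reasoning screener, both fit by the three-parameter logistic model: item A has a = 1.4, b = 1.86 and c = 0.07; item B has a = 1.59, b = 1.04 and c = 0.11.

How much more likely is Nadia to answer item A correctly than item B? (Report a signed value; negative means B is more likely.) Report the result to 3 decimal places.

-0.054

P(θ) = c + (1 − c) · 1 / (1 + exp(−a(θ − b)))
P_A = 0.0845
P_B = 0.1387
P_A − P_B = -0.0542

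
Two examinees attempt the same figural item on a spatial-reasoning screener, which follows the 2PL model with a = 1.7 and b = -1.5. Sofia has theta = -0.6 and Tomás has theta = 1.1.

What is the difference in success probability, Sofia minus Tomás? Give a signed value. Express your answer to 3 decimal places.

P(theta) = 1 / (1 + exp(−a(theta − b)))
P(Sofia) = 0.8220  [exponent 1.5300]
P(Tomás) = 0.9881  [exponent 4.4200]
Difference = 0.8220 − 0.9881 = -0.1661

-0.166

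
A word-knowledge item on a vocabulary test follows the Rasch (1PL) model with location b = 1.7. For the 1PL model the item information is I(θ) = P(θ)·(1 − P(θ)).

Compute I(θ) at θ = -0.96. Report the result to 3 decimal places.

0.061

P = 1/(1+e^{2.6600}) = 0.0654
P(1−P) = 0.0654 × 0.9346 = 0.0611
I = P(1−P) = 0.06110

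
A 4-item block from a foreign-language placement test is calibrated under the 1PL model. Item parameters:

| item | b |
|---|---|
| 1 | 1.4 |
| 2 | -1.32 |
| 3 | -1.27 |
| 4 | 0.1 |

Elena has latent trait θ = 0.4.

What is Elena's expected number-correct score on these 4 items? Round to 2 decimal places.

2.53

P(θ) = 1 / (1 + exp(−(θ − b)))
P_1 = 1/(1+e^{1.0000}) = 0.2689
P_2 = 1/(1+e^{-1.7200}) = 0.8481
P_3 = 1/(1+e^{-1.6700}) = 0.8416
P_4 = 1/(1+e^{-0.3000}) = 0.5744
E[score] = 0.2689 + 0.8481 + 0.8416 + 0.5744 = 2.5331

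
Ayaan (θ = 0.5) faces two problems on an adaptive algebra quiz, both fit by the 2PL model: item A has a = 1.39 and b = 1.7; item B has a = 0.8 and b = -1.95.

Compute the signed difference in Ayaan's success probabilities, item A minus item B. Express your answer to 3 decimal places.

-0.718

P(θ) = 1 / (1 + exp(−a(θ − b)))
P_A = 0.1587
P_B = 0.8765
P_A − P_B = -0.7178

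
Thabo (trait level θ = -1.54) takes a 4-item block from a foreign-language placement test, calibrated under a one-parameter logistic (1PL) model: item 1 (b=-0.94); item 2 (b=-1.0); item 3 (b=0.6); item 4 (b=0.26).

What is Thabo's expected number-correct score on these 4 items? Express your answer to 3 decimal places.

0.970

P(θ) = 1 / (1 + exp(−(θ − b)))
P_1 = 1/(1+e^{0.6000}) = 0.3543
P_2 = 1/(1+e^{0.5400}) = 0.3682
P_3 = 1/(1+e^{2.1400}) = 0.1053
P_4 = 1/(1+e^{1.8000}) = 0.1419
E[score] = 0.3543 + 0.3682 + 0.1053 + 0.1419 = 0.9697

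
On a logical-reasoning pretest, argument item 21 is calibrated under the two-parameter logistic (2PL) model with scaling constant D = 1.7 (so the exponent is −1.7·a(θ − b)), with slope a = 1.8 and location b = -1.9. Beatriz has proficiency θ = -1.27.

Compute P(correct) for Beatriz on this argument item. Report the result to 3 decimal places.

P(θ) = 1 / (1 + exp(−D·a(θ − b)))
Exponent: 1.7 × 1.8 × (-1.27 − (-1.9)) = 1.9278
1/(1 + e^{-1.9278}) = 0.8730
P = 0.8730

0.873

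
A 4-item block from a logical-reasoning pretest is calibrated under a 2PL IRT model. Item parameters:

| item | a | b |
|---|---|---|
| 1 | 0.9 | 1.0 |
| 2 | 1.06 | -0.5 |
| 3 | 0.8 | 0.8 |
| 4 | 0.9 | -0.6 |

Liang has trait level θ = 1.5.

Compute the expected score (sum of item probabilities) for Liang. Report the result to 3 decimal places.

P(θ) = 1 / (1 + exp(−a(θ − b)))
P_1 = 1/(1+e^{-0.4500}) = 0.6106
P_2 = 1/(1+e^{-2.1200}) = 0.8928
P_3 = 1/(1+e^{-0.5600}) = 0.6365
P_4 = 1/(1+e^{-1.8900}) = 0.8688
E[score] = 0.6106 + 0.8928 + 0.6365 + 0.8688 = 3.0087

3.009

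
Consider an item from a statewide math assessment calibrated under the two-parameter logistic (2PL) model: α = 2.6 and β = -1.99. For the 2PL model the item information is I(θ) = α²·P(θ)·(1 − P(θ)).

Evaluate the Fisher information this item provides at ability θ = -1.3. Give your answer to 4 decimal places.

P = 1/(1+e^{-1.7940}) = 0.8574
P(1−P) = 0.8574 × 0.1426 = 0.1223
I = α² × P(1−P) = 2.6² × 0.1223 = 0.82643

0.8264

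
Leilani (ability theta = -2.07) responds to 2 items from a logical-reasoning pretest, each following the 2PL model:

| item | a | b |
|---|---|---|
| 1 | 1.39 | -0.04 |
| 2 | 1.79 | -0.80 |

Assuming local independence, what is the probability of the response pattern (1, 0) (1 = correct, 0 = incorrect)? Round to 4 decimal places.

P(theta) = 1 / (1 + exp(−a(theta − b)))
P_1 = 1/(1+e^{2.8217}) = 0.0562
P_2 = 1/(1+e^{2.2733}) = 0.0934
L = P_1 × (1−P_2) = 0.0562 × 0.9066 = 0.05092

0.0509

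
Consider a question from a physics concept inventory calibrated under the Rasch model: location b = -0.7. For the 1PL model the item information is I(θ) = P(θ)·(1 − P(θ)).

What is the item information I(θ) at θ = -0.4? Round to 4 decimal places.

P = 1/(1+e^{-0.3000}) = 0.5744
P(1−P) = 0.5744 × 0.4256 = 0.2445
I = P(1−P) = 0.24446

0.2445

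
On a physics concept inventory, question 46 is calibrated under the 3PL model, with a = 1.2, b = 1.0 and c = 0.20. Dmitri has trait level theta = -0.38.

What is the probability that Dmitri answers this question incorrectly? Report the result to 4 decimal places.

0.6718

P(theta) = c + (1 − c) · 1 / (1 + exp(−a(theta − b)))
Exponent: 1.2 × (-0.38 − 1.0) = -1.6560
1/(1 + e^{1.6560}) = 0.1603
P = 0.20 + 0.80 × 0.1603 = 0.3282
P(incorrect) = 1 − 0.3282 = 0.6718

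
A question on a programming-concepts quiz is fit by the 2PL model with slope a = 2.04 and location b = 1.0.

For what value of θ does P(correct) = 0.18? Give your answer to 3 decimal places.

0.257

P(θ) = 1 / (1 + exp(−a(θ − b)))
logit = ln(0.1800/0.8200) = -1.5163
θ = b + logit/(a) = 1.0 + (-1.5163)/2.0400 = 0.2567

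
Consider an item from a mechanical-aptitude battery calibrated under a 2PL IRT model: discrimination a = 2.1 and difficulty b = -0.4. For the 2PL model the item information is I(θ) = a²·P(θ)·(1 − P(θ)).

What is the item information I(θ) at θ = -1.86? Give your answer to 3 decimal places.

P = 1/(1+e^{3.0660}) = 0.0445
P(1−P) = 0.0445 × 0.9555 = 0.0425
I = a² × P(1−P) = 2.1² × 0.0425 = 0.18764

0.188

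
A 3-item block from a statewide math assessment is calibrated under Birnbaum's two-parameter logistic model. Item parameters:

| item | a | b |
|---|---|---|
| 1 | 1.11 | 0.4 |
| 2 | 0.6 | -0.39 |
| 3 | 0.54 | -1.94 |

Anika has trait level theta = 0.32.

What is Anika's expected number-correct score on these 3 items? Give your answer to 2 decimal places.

1.85

P(theta) = 1 / (1 + exp(−a(theta − b)))
P_1 = 1/(1+e^{0.0888}) = 0.4778
P_2 = 1/(1+e^{-0.4260}) = 0.6049
P_3 = 1/(1+e^{-1.2204}) = 0.7721
E[score] = 0.4778 + 0.6049 + 0.7721 = 1.8549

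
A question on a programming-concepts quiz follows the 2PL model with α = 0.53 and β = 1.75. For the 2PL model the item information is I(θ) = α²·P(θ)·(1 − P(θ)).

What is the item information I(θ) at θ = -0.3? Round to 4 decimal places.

P = 1/(1+e^{1.0865}) = 0.2523
P(1−P) = 0.2523 × 0.7477 = 0.1886
I = α² × P(1−P) = 0.53² × 0.1886 = 0.05299

0.0530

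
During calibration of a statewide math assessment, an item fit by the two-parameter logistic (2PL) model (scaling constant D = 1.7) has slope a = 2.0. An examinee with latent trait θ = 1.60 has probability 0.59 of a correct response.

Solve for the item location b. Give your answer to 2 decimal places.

P(θ) = 1 / (1 + exp(−D·a(θ − b)))
logit(0.59) = ln(0.59/0.41) = 0.3640
b = θ − logit/(1.7·a) = 1.60 − 0.3640/3.4000 = 1.4930

1.49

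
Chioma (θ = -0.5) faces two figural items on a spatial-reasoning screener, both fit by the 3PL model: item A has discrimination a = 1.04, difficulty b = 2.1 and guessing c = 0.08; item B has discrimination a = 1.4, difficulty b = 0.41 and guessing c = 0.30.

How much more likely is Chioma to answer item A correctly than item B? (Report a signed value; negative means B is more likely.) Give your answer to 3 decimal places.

P(θ) = c + (1 − c) · 1 / (1 + exp(−a(θ − b)))
P_A = 0.1377
P_B = 0.4530
P_A − P_B = -0.3153

-0.315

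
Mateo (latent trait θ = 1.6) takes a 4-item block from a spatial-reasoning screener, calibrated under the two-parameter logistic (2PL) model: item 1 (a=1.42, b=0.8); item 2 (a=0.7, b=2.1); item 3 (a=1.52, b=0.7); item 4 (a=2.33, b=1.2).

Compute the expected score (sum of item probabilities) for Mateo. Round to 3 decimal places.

2.685

P(θ) = 1 / (1 + exp(−a(θ − b)))
P_1 = 1/(1+e^{-1.1360}) = 0.7569
P_2 = 1/(1+e^{0.3500}) = 0.4134
P_3 = 1/(1+e^{-1.3680}) = 0.7971
P_4 = 1/(1+e^{-0.9320}) = 0.7175
E[score] = 0.7569 + 0.4134 + 0.7971 + 0.7175 = 2.6849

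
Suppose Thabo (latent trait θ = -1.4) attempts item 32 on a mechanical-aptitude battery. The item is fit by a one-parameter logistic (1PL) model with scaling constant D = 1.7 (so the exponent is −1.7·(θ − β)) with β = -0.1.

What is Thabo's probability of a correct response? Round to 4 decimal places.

0.0989

P(θ) = 1 / (1 + exp(−D·(θ − β)))
Exponent: 1.7 × (-1.4 − (-0.1)) = -2.2100
1/(1 + e^{2.2100}) = 0.0989
P = 0.0989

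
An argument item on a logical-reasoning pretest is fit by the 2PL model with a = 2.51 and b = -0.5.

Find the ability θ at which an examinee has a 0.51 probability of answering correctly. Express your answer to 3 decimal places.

P(θ) = 1 / (1 + exp(−a(θ − b)))
logit = ln(0.5100/0.4900) = 0.0400
θ = b + logit/(a) = -0.5 + 0.0400/2.5100 = -0.4841

-0.484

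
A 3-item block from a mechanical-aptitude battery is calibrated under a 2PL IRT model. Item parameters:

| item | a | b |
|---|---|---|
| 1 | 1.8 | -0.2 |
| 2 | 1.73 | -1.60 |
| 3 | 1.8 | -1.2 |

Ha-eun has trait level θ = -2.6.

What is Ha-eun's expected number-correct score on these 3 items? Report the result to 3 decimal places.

0.238

P(θ) = 1 / (1 + exp(−a(θ − b)))
P_1 = 1/(1+e^{4.3200}) = 0.0131
P_2 = 1/(1+e^{1.7300}) = 0.1506
P_3 = 1/(1+e^{2.5200}) = 0.0745
E[score] = 0.0131 + 0.1506 + 0.0745 = 0.2382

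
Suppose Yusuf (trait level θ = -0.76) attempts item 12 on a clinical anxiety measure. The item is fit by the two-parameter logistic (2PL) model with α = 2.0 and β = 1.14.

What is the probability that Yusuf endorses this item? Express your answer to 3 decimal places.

P(θ) = 1 / (1 + exp(−α(θ − β)))
Exponent: 2.0 × (-0.76 − 1.14) = -3.8000
1/(1 + e^{3.8000}) = 0.0219

0.022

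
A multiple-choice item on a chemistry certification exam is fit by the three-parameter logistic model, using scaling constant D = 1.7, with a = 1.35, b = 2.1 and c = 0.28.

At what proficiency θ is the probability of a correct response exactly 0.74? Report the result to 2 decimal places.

P(θ) = c + (1 − c) · 1 / (1 + exp(−D·a(θ − b)))
Remove guessing floor: (0.74 − 0.28)/(1 − 0.28) = 0.6389
logit = ln(0.6389/0.3611) = 0.5705
θ = b + logit/(1.7·a) = 2.1 + 0.5705/2.2950 = 2.3486

2.35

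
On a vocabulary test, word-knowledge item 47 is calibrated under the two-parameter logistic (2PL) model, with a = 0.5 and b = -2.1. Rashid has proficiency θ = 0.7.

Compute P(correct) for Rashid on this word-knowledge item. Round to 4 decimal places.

0.8022

P(θ) = 1 / (1 + exp(−a(θ − b)))
Exponent: 0.5 × (0.7 − (-2.1)) = 1.4000
1/(1 + e^{-1.4000}) = 0.8022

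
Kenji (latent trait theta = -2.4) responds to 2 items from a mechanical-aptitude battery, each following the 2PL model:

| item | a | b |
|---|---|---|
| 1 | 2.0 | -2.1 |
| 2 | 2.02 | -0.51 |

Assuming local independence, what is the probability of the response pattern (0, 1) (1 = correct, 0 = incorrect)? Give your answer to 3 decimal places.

P(theta) = 1 / (1 + exp(−a(theta − b)))
P_1 = 1/(1+e^{0.6000}) = 0.3543
P_2 = 1/(1+e^{3.8178}) = 0.0215
L = (1−P_1) × P_2 = 0.6457 × 0.0215 = 0.01388

0.014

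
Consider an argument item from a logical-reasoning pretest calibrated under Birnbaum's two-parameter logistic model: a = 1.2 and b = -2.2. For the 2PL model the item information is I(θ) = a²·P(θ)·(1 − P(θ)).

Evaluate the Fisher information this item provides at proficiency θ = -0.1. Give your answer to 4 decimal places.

P = 1/(1+e^{-2.5200}) = 0.9255
P(1−P) = 0.9255 × 0.0745 = 0.0689
I = a² × P(1−P) = 1.2² × 0.0689 = 0.09925

0.0992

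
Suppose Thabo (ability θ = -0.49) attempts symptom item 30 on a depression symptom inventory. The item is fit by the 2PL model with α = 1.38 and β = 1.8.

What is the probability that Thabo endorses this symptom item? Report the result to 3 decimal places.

P(θ) = 1 / (1 + exp(−α(θ − β)))
Exponent: 1.38 × (-0.49 − 1.8) = -3.1602
1/(1 + e^{3.1602}) = 0.0407

0.041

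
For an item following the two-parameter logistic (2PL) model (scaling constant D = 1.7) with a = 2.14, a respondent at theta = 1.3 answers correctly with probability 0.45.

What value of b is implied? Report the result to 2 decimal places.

P(theta) = 1 / (1 + exp(−D·a(theta − b)))
logit(0.45) = ln(0.45/0.55) = -0.2007
b = theta − logit/(1.7·a) = 1.3 − (-0.2007)/3.6380 = 1.3552

1.36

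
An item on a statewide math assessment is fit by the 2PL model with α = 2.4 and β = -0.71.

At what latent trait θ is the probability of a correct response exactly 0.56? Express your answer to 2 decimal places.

-0.61

P(θ) = 1 / (1 + exp(−α(θ − β)))
logit = ln(0.5600/0.4400) = 0.2412
θ = β + logit/(α) = -0.71 + 0.2412/2.4000 = -0.6095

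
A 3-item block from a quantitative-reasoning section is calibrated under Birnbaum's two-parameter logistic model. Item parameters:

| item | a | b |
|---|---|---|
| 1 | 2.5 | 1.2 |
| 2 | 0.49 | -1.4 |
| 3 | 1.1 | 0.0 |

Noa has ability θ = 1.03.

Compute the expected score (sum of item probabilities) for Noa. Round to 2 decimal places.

P(θ) = 1 / (1 + exp(−a(θ − b)))
P_1 = 1/(1+e^{0.4250}) = 0.3953
P_2 = 1/(1+e^{-1.1907}) = 0.7669
P_3 = 1/(1+e^{-1.1330}) = 0.7564
E[score] = 0.3953 + 0.7669 + 0.7564 = 1.9186

1.92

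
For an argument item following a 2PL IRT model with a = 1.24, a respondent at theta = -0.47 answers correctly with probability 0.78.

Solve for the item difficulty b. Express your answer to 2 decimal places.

-1.49

P(theta) = 1 / (1 + exp(−a(theta − b)))
logit(0.78) = ln(0.78/0.22) = 1.2657
b = theta − logit/(a) = -0.47 − 1.2657/1.2400 = -1.4907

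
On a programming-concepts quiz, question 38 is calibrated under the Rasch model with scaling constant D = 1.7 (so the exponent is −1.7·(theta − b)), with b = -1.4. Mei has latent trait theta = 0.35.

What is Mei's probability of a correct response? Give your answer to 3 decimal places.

0.951

P(theta) = 1 / (1 + exp(−D·(theta − b)))
Exponent: 1.7 × (0.35 − (-1.4)) = 2.9750
1/(1 + e^{-2.9750}) = 0.9514
P = 0.9514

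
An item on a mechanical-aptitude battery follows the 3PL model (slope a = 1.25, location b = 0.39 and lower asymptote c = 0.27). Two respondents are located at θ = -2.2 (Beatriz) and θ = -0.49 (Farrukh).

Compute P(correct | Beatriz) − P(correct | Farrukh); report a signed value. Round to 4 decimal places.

P(θ) = c + (1 − c) · 1 / (1 + exp(−a(θ − b)))
P(Beatriz) = 0.2976  [exponent -3.2375]
P(Farrukh) = 0.4523  [exponent -1.1000]
Difference = 0.2976 − 0.4523 = -0.1547

-0.1547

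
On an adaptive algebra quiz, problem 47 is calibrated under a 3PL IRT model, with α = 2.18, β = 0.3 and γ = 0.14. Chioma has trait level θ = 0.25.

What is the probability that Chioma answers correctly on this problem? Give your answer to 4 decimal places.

P(θ) = γ + (1 − γ) · 1 / (1 + exp(−α(θ − β)))
Exponent: 2.18 × (0.25 − 0.3) = -0.1090
1/(1 + e^{0.1090}) = 0.4728
P = 0.14 + 0.86 × 0.4728 = 0.5466

0.5466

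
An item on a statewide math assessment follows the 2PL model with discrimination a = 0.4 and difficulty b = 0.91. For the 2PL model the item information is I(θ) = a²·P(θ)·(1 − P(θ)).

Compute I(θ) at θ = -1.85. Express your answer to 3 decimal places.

P = 1/(1+e^{1.1040}) = 0.2490
P(1−P) = 0.2490 × 0.7510 = 0.1870
I = a² × P(1−P) = 0.4² × 0.1870 = 0.02992

0.030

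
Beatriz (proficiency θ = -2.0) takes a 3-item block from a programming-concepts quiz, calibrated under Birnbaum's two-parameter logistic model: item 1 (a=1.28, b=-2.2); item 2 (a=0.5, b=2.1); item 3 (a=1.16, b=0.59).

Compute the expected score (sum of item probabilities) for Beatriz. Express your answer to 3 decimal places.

0.725

P(θ) = 1 / (1 + exp(−a(θ − b)))
P_1 = 1/(1+e^{-0.2560}) = 0.5637
P_2 = 1/(1+e^{2.0500}) = 0.1141
P_3 = 1/(1+e^{3.0044}) = 0.0472
E[score] = 0.5637 + 0.1141 + 0.0472 = 0.7249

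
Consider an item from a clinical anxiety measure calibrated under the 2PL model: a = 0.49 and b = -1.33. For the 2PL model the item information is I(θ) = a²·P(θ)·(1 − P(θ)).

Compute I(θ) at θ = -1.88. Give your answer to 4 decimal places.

0.0589

P = 1/(1+e^{0.2695}) = 0.4330
P(1−P) = 0.4330 × 0.5670 = 0.2455
I = a² × P(1−P) = 0.49² × 0.2455 = 0.05895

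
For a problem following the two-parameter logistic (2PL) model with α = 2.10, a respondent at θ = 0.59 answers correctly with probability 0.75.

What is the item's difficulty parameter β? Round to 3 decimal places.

P(θ) = 1 / (1 + exp(−α(θ − β)))
logit(0.75) = ln(0.75/0.25) = 1.0986
β = θ − logit/(α) = 0.59 − 1.0986/2.1000 = 0.0669

0.067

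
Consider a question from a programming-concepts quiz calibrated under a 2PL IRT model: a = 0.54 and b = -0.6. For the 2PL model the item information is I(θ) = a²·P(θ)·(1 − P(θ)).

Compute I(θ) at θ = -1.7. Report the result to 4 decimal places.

0.0668

P = 1/(1+e^{0.5940}) = 0.3557
P(1−P) = 0.3557 × 0.6443 = 0.2292
I = a² × P(1−P) = 0.54² × 0.2292 = 0.06683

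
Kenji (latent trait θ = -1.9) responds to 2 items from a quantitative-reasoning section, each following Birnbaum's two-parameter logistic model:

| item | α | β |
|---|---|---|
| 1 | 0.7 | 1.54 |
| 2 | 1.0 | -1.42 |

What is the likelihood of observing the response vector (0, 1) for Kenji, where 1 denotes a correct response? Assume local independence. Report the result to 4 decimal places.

0.3507

P(θ) = 1 / (1 + exp(−α(θ − β)))
P_1 = 1/(1+e^{2.4080}) = 0.0826
P_2 = 1/(1+e^{0.4800}) = 0.3823
L = (1−P_1) × P_2 = 0.9174 × 0.3823 = 0.35069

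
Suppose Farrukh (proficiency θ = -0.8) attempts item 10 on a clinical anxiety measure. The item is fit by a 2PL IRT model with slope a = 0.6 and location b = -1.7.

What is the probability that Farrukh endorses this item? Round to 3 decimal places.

P(θ) = 1 / (1 + exp(−a(θ − b)))
Exponent: 0.6 × (-0.8 − (-1.7)) = 0.5400
1/(1 + e^{-0.5400}) = 0.6318

0.632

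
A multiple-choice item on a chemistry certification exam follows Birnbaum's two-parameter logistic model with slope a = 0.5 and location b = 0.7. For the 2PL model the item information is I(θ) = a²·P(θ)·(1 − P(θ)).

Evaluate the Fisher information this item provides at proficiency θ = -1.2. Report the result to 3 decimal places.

0.050

P = 1/(1+e^{0.9500}) = 0.2789
P(1−P) = 0.2789 × 0.7211 = 0.2011
I = a² × P(1−P) = 0.5² × 0.2011 = 0.05028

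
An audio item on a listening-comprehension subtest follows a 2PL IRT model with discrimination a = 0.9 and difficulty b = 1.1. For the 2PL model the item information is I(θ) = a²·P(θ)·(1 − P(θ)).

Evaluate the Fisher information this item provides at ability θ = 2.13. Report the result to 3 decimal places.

P = 1/(1+e^{-0.9270}) = 0.7165
P(1−P) = 0.7165 × 0.2835 = 0.2031
I = a² × P(1−P) = 0.9² × 0.2031 = 0.16455

0.165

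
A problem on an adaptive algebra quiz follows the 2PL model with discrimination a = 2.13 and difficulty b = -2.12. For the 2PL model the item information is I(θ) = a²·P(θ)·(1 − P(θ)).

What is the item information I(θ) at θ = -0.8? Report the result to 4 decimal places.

P = 1/(1+e^{-2.8116}) = 0.9433
P(1−P) = 0.9433 × 0.0567 = 0.0535
I = a² × P(1−P) = 2.13² × 0.0535 = 0.24266

0.2427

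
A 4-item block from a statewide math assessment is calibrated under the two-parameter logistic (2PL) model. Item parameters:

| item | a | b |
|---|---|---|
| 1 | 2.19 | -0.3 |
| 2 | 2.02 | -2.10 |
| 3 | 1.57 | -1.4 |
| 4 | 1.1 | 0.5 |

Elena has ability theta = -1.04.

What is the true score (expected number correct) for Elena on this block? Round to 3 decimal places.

1.853

P(theta) = 1 / (1 + exp(−a(theta − b)))
P_1 = 1/(1+e^{1.6206}) = 0.1651
P_2 = 1/(1+e^{-2.1412}) = 0.8948
P_3 = 1/(1+e^{-0.5652}) = 0.6377
P_4 = 1/(1+e^{1.6940}) = 0.1553
E[score] = 0.1651 + 0.8948 + 0.6377 + 0.1553 = 1.8529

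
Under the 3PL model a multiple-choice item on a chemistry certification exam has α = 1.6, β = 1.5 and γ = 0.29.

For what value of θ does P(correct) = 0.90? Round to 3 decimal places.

P(θ) = γ + (1 − γ) · 1 / (1 + exp(−α(θ − β)))
Remove guessing floor: (0.90 − 0.29)/(1 − 0.29) = 0.8592
logit = ln(0.8592/0.1408) = 1.8083
θ = β + logit/(α) = 1.5 + 1.8083/1.6000 = 2.6302

2.630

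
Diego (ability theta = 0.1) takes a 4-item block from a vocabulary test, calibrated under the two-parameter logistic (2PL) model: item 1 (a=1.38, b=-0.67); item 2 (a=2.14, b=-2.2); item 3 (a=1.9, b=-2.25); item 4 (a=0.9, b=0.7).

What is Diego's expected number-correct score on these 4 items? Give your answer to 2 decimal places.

3.09

P(theta) = 1 / (1 + exp(−a(theta − b)))
P_1 = 1/(1+e^{-1.0626}) = 0.7432
P_2 = 1/(1+e^{-4.9220}) = 0.9928
P_3 = 1/(1+e^{-4.4650}) = 0.9886
P_4 = 1/(1+e^{0.5400}) = 0.3682
E[score] = 0.7432 + 0.9928 + 0.9886 + 0.3682 = 3.0928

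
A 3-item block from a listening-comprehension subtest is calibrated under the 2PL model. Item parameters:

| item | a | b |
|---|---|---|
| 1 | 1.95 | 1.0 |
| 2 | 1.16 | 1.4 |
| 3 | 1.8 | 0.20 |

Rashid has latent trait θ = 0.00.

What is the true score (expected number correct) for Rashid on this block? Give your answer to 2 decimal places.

P(θ) = 1 / (1 + exp(−a(θ − b)))
P_1 = 1/(1+e^{1.9500}) = 0.1246
P_2 = 1/(1+e^{1.6240}) = 0.1647
P_3 = 1/(1+e^{0.3600}) = 0.4110
E[score] = 0.1246 + 0.1647 + 0.4110 = 0.7002

0.70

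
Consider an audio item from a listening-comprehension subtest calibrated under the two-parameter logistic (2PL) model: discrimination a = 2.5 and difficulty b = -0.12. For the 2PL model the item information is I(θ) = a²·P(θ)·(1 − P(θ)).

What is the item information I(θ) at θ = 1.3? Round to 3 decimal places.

0.170

P = 1/(1+e^{-3.5500}) = 0.9721
P(1−P) = 0.9721 × 0.0279 = 0.0271
I = a² × P(1−P) = 2.5² × 0.0271 = 0.16964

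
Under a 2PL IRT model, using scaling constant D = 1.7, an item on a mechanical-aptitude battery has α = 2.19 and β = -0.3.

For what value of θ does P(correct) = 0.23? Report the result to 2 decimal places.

-0.62

P(θ) = 1 / (1 + exp(−D·α(θ − β)))
logit = ln(0.2300/0.7700) = -1.2083
θ = β + logit/(1.7·α) = -0.3 + (-1.2083)/3.7230 = -0.6246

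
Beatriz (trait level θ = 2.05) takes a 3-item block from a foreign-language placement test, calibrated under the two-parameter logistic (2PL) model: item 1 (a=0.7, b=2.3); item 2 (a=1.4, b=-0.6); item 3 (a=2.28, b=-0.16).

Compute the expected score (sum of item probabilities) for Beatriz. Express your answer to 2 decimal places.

P(θ) = 1 / (1 + exp(−a(θ − b)))
P_1 = 1/(1+e^{0.1750}) = 0.4564
P_2 = 1/(1+e^{-3.7100}) = 0.9761
P_3 = 1/(1+e^{-5.0388}) = 0.9936
E[score] = 0.4564 + 0.9761 + 0.9936 = 2.4260

2.43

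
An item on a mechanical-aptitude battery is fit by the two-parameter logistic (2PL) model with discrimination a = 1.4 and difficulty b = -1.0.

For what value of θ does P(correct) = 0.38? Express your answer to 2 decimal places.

P(θ) = 1 / (1 + exp(−a(θ − b)))
logit = ln(0.3800/0.6200) = -0.4895
θ = b + logit/(a) = -1.0 + (-0.4895)/1.4000 = -1.3497

-1.35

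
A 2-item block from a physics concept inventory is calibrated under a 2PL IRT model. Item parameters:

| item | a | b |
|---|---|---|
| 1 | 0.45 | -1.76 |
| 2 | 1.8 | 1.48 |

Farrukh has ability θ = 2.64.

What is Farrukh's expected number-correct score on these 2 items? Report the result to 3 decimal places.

1.768

P(θ) = 1 / (1 + exp(−a(θ − b)))
P_1 = 1/(1+e^{-1.9800}) = 0.8787
P_2 = 1/(1+e^{-2.0880}) = 0.8897
E[score] = 0.8787 + 0.8897 = 1.7684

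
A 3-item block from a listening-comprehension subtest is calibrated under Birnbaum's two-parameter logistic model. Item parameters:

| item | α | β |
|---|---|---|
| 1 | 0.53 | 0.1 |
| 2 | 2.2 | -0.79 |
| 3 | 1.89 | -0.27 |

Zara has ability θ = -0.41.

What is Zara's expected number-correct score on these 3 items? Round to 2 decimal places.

P(θ) = 1 / (1 + exp(−α(θ − β)))
P_1 = 1/(1+e^{0.2703}) = 0.4328
P_2 = 1/(1+e^{-0.8360}) = 0.6976
P_3 = 1/(1+e^{0.2646}) = 0.4342
E[score] = 0.4328 + 0.6976 + 0.4342 = 1.5647

1.56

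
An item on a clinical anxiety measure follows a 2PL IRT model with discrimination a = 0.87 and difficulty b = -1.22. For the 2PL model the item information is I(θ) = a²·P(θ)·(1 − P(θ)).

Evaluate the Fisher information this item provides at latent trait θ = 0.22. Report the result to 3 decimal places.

0.131

P = 1/(1+e^{-1.2528}) = 0.7778
P(1−P) = 0.7778 × 0.2222 = 0.1728
I = a² × P(1−P) = 0.87² × 0.1728 = 0.13082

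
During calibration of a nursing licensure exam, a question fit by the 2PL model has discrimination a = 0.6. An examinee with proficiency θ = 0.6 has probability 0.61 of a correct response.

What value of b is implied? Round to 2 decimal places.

P(θ) = 1 / (1 + exp(−a(θ − b)))
logit(0.61) = ln(0.61/0.39) = 0.4473
b = θ − logit/(a) = 0.6 − 0.4473/0.6000 = -0.1455

-0.15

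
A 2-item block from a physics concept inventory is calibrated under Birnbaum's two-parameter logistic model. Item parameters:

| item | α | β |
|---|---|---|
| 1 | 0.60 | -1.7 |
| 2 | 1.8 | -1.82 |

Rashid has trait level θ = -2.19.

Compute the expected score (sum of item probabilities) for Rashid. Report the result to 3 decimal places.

0.766

P(θ) = 1 / (1 + exp(−α(θ − β)))
P_1 = 1/(1+e^{0.2940}) = 0.4270
P_2 = 1/(1+e^{0.6660}) = 0.3394
E[score] = 0.4270 + 0.3394 = 0.7664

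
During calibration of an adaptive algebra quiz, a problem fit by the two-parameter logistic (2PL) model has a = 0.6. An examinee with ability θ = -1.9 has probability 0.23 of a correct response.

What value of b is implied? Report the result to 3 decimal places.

0.114

P(θ) = 1 / (1 + exp(−a(θ − b)))
logit(0.23) = ln(0.23/0.77) = -1.2083
b = θ − logit/(a) = -1.9 − (-1.2083)/0.6000 = 0.1139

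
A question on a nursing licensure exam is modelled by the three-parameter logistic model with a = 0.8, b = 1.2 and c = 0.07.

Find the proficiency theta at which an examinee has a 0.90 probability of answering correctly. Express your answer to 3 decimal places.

3.845

P(theta) = c + (1 − c) · 1 / (1 + exp(−a(theta − b)))
Remove guessing floor: (0.90 − 0.07)/(1 − 0.07) = 0.8925
logit = ln(0.8925/0.1075) = 2.1163
theta = b + logit/(a) = 1.2 + 2.1163/0.8000 = 3.8453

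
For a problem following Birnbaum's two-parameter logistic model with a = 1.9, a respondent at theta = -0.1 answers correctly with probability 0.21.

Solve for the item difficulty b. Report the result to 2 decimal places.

P(theta) = 1 / (1 + exp(−a(theta − b)))
logit(0.21) = ln(0.21/0.79) = -1.3249
b = theta − logit/(a) = -0.1 − (-1.3249)/1.9000 = 0.5973

0.60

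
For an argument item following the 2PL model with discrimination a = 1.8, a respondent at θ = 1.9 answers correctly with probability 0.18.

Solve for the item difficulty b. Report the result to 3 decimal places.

2.742

P(θ) = 1 / (1 + exp(−a(θ − b)))
logit(0.18) = ln(0.18/0.82) = -1.5163
b = θ − logit/(a) = 1.9 − (-1.5163)/1.8000 = 2.7424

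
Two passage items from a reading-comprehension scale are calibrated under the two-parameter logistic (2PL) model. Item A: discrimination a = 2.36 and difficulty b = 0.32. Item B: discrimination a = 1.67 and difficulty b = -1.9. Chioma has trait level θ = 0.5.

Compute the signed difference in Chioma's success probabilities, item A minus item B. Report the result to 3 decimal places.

P(θ) = 1 / (1 + exp(−a(θ − b)))
P_A = 0.6046
P_B = 0.9822
P_A − P_B = -0.3775

-0.378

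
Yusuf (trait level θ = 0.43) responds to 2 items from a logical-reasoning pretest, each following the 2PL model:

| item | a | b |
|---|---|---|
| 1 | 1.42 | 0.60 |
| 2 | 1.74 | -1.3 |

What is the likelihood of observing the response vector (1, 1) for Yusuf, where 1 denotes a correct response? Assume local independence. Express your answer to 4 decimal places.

P(θ) = 1 / (1 + exp(−a(θ − b)))
P_1 = 1/(1+e^{0.2414}) = 0.4399
P_2 = 1/(1+e^{-3.0102}) = 0.9530
L = P_1 × P_2 = 0.4399 × 0.9530 = 0.41928

0.4193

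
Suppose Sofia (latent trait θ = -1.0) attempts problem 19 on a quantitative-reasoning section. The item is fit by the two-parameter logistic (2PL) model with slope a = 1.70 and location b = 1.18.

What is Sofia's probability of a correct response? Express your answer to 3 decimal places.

0.024

P(θ) = 1 / (1 + exp(−a(θ − b)))
Exponent: 1.70 × (-1.0 − 1.18) = -3.7060
1/(1 + e^{3.7060}) = 0.0240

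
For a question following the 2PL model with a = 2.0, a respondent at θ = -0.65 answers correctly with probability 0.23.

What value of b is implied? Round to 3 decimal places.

-0.046

P(θ) = 1 / (1 + exp(−a(θ − b)))
logit(0.23) = ln(0.23/0.77) = -1.2083
b = θ − logit/(a) = -0.65 − (-1.2083)/2.0000 = -0.0458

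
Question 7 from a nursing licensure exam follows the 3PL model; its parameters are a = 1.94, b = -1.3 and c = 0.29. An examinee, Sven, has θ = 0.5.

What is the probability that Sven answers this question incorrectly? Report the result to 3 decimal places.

P(θ) = c + (1 − c) · 1 / (1 + exp(−a(θ − b)))
Exponent: 1.94 × (0.5 − (-1.3)) = 3.4920
1/(1 + e^{-3.4920}) = 0.9705
P = 0.29 + 0.71 × 0.9705 = 0.9790
P(incorrect) = 1 − 0.9790 = 0.0210

0.021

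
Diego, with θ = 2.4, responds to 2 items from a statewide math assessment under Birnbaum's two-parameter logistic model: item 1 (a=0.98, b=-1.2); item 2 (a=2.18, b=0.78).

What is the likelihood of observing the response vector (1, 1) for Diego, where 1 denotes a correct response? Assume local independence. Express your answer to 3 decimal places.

0.944

P(θ) = 1 / (1 + exp(−a(θ − b)))
P_1 = 1/(1+e^{-3.5280}) = 0.9715
P_2 = 1/(1+e^{-3.5316}) = 0.9716
L = P_1 × P_2 = 0.9715 × 0.9716 = 0.94386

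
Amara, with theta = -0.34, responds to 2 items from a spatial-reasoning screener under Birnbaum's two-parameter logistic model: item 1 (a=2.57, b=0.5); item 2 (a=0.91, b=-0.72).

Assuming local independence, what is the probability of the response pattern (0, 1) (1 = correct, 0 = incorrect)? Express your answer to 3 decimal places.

0.525

P(theta) = 1 / (1 + exp(−a(theta − b)))
P_1 = 1/(1+e^{2.1588}) = 0.1035
P_2 = 1/(1+e^{-0.3458}) = 0.5856
L = (1−P_1) × P_2 = 0.8965 × 0.5856 = 0.52498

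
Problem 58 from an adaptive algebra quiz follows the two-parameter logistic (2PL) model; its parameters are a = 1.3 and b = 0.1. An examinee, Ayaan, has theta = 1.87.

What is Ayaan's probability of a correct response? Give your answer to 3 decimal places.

0.909

P(theta) = 1 / (1 + exp(−a(theta − b)))
Exponent: 1.3 × (1.87 − 0.1) = 2.3010
1/(1 + e^{-2.3010}) = 0.9090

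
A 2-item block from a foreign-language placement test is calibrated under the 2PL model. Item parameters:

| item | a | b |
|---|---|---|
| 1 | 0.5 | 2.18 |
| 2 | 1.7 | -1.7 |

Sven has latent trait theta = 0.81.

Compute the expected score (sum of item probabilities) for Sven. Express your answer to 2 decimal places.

P(theta) = 1 / (1 + exp(−a(theta − b)))
P_1 = 1/(1+e^{0.6850}) = 0.3351
P_2 = 1/(1+e^{-4.2670}) = 0.9862
E[score] = 0.3351 + 0.9862 = 1.3213

1.32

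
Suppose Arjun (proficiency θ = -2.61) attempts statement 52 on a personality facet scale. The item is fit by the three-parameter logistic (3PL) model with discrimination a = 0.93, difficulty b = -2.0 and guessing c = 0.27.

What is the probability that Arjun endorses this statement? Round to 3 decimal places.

P(θ) = c + (1 − c) · 1 / (1 + exp(−a(θ − b)))
Exponent: 0.93 × (-2.61 − (-2.0)) = -0.5673
1/(1 + e^{0.5673}) = 0.3619
P = 0.27 + 0.73 × 0.3619 = 0.5342

0.534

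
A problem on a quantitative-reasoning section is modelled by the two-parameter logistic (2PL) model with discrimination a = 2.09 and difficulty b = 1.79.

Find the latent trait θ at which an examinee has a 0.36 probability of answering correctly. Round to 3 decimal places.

P(θ) = 1 / (1 + exp(−a(θ − b)))
logit = ln(0.3600/0.6400) = -0.5754
θ = b + logit/(a) = 1.79 + (-0.5754)/2.0900 = 1.5147

1.515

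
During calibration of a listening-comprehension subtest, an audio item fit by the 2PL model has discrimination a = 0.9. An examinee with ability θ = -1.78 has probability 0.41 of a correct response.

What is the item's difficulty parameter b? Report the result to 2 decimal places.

P(θ) = 1 / (1 + exp(−a(θ − b)))
logit(0.41) = ln(0.41/0.59) = -0.3640
b = θ − logit/(a) = -1.78 − (-0.3640)/0.9000 = -1.3756

-1.38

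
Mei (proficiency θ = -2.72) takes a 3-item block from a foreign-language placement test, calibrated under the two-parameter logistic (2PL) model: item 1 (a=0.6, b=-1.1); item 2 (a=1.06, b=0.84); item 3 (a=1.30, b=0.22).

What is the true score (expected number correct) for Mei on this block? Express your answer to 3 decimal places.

P(θ) = 1 / (1 + exp(−a(θ − b)))
P_1 = 1/(1+e^{0.9720}) = 0.2745
P_2 = 1/(1+e^{3.7736}) = 0.0225
P_3 = 1/(1+e^{3.8220}) = 0.0214
E[score] = 0.2745 + 0.0225 + 0.0214 = 0.3184

0.318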